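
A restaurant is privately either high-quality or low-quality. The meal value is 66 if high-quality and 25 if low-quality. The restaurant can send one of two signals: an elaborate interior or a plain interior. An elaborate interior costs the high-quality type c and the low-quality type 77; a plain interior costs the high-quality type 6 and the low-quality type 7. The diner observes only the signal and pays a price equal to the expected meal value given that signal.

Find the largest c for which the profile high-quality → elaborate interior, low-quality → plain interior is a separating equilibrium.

Under separation: elaborate interior → high-quality (pays 66); plain interior → low-quality (pays 25).
Low-quality: 25 − 7 = 18 ≥ 66 − 77 = -11. Holds regardless of c. ✓
High-quality: 66 − c ≥ 25 − 6, so c ≤ 66 − 19 = 47.

47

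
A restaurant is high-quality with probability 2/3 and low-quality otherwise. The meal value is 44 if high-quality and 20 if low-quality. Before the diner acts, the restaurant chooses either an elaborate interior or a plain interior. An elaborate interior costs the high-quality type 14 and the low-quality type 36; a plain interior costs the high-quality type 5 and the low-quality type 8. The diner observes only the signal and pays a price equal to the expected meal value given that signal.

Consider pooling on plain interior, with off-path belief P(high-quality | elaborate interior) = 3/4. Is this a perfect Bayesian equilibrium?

At the pooled signal (plain interior) the diner holds the prior 2/3 and pays 2/3·44 + 1/3·20 = 36. Off-path (elaborate interior) belief 3/4 gives 3/4·44 + 1/4·20 = 38.
High-quality: plain interior gives 36 − 5 = 31; elaborate interior gives 38 − 14 = 24. Stays. ✓
Low-quality: plain interior gives 36 − 8 = 28; elaborate interior gives 38 − 36 = 2. Stays. ✓

Yes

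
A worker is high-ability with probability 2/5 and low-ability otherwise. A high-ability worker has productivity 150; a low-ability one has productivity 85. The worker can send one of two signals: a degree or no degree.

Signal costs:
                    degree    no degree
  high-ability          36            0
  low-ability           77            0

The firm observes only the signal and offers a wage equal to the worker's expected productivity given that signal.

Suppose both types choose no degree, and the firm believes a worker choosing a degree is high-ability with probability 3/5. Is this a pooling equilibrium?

Yes

At the pooled signal (no degree) the firm holds the prior 2/5 and pays 2/5·150 + 3/5·85 = 111. Off-path (degree) belief 3/5 gives 3/5·150 + 2/5·85 = 124.
High-ability: no degree gives 111 − 0 = 111; degree gives 124 − 36 = 88. Stays. ✓
Low-ability: no degree gives 111 − 0 = 111; degree gives 124 − 77 = 47. Stays. ✓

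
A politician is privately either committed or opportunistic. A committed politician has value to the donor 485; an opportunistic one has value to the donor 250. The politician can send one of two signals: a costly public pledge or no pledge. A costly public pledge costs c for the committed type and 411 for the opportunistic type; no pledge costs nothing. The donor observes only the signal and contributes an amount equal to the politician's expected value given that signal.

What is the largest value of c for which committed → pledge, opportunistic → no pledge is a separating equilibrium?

Under separation: pledge → committed (pays 485); no pledge → opportunistic (pays 250).
Opportunistic: 250 − 0 = 250 ≥ 485 − 411 = 74. Holds regardless of c. ✓
Committed: 485 − c ≥ 250 − 0, so c ≤ 485 − 250 = 235.

235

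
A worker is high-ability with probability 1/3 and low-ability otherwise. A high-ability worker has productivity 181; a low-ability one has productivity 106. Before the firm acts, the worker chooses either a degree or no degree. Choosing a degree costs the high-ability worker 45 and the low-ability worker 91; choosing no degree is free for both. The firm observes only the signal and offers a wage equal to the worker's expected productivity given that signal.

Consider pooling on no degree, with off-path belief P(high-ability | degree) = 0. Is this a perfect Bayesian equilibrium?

Yes

At the pooled signal (no degree) the firm holds the prior 1/3 and pays 1/3·181 + 2/3·106 = 131. Off-path (degree) belief 0 gives 0·181 + 1·106 = 106.
High-ability: no degree gives 131 − 0 = 131; degree gives 106 − 45 = 61. Stays. ✓
Low-ability: no degree gives 131 − 0 = 131; degree gives 106 − 91 = 15. Stays. ✓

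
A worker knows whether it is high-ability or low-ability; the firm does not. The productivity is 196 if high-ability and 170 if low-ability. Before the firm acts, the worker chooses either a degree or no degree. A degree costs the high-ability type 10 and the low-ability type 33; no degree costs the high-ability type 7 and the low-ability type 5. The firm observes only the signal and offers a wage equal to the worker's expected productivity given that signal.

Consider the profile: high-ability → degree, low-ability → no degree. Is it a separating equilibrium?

If types separate, degree earns payment 196 and no degree earns 170.
High-ability: degree gives 196 − 10 = 186; no degree gives 170 − 7 = 163. No deviation. ✓
Low-ability: no degree gives 170 − 5 = 165; degree gives 196 − 33 = 163. No deviation. ✓
Both incentive constraints hold.

Yes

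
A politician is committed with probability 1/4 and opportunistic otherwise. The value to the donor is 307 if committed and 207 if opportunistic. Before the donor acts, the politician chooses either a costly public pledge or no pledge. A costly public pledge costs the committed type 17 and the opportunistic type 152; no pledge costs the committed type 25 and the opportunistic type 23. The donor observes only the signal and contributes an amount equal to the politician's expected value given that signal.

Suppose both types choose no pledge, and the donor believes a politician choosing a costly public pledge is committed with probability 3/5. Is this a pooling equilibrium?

No

At the pooled signal (no pledge) the donor holds the prior 1/4 and pays 1/4·307 + 3/4·207 = 232. Off-path (pledge) belief 3/5 gives 3/5·307 + 2/5·207 = 267.
Committed: no pledge gives 232 − 25 = 207; pledge gives 267 − 17 = 250. Deviates. ✗
Opportunistic: no pledge gives 232 − 23 = 209; pledge gives 267 − 152 = 115. Stays. ✓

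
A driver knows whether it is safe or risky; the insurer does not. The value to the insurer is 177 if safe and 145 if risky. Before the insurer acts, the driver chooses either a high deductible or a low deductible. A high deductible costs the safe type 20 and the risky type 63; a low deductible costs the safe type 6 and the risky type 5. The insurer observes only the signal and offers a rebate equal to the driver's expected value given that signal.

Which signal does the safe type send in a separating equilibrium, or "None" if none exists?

high deductible

Try safe → high deductible, risky → low deductible:
  If types separate, high deductible earns payment 177 and low deductible earns 145.
  Safe: high deductible gives 177 − 20 = 157; low deductible gives 145 − 6 = 139. No deviation. ✓
  Risky: low deductible gives 145 − 5 = 140; high deductible gives 177 − 63 = 114. No deviation. ✓
Both hold — the safe type sends high deductible.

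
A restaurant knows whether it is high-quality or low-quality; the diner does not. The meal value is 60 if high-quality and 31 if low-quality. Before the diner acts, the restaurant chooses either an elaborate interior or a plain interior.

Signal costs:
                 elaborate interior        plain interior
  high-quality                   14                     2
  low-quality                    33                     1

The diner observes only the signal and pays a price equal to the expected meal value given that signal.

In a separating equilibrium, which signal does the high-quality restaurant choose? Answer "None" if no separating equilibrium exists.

elaborate interior

Try high-quality → elaborate interior, low-quality → plain interior:
  If types separate, elaborate interior earns payment 60 and plain interior earns 31.
  High-quality: elaborate interior gives 60 − 14 = 46; plain interior gives 31 − 2 = 29. No deviation. ✓
  Low-quality: plain interior gives 31 − 1 = 30; elaborate interior gives 60 − 33 = 27. No deviation. ✓
Both hold — the high-quality type sends elaborate interior.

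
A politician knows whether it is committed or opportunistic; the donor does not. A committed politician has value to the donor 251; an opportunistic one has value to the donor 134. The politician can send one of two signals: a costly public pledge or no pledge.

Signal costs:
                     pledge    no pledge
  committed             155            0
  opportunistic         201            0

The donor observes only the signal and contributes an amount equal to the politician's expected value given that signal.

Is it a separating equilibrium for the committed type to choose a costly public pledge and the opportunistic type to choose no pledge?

Under separation the donor infers type exactly: pledge → committed (pays 251), no pledge → opportunistic (pays 134).
Committed: pledge gives 251 − 155 = 96; no pledge gives 134 − 0 = 134. Would deviate. ✗
Opportunistic: no pledge gives 134 − 0 = 134; pledge gives 251 − 201 = 50. No deviation. ✓

No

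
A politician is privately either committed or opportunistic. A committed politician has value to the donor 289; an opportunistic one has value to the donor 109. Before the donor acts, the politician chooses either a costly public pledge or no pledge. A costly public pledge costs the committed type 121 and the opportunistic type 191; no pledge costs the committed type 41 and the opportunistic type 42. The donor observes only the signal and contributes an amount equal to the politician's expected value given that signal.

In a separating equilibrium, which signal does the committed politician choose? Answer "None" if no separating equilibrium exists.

None

Try committed → pledge, opportunistic → no pledge:
  If types separate, pledge earns payment 289 and no pledge earns 109.
  Committed: pledge gives 289 − 121 = 168; no pledge gives 109 − 41 = 68. No deviation. ✓
  Opportunistic: no pledge gives 109 − 42 = 67; pledge gives 289 − 191 = 98. Would deviate. ✗
Try committed → no pledge, opportunistic → pledge:
  If types separate, no pledge earns payment 289 and pledge earns 109.
  Committed: no pledge gives 289 − 41 = 248; pledge gives 109 − 121 = -12. No deviation. ✓
  Opportunistic: pledge gives 109 − 191 = -82; no pledge gives 289 − 42 = 247. Would deviate. ✗
Neither assignment is incentive-compatible.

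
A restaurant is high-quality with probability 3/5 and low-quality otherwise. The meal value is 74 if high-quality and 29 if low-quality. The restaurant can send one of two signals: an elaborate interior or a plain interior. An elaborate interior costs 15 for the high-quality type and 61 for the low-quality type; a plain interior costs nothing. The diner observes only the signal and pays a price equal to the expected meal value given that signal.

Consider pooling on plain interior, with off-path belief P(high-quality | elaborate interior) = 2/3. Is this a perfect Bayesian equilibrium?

Yes

At the pooled signal (plain interior) the diner holds the prior 3/5 and pays 3/5·74 + 2/5·29 = 56. Off-path (elaborate interior) belief 2/3 gives 2/3·74 + 1/3·29 = 59.
High-quality: plain interior gives 56 − 0 = 56; elaborate interior gives 59 − 15 = 44. Stays. ✓
Low-quality: plain interior gives 56 − 0 = 56; elaborate interior gives 59 − 61 = -2. Stays. ✓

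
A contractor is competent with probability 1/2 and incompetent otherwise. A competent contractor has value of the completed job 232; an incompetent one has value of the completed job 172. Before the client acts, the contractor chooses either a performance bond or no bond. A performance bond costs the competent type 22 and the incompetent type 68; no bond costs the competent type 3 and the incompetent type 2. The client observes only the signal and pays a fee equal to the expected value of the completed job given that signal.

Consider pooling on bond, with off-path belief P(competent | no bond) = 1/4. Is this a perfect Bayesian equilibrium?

At the pooled signal (bond) the client holds the prior 1/2 and pays 1/2·232 + 1/2·172 = 202. Off-path (no bond) belief 1/4 gives 1/4·232 + 3/4·172 = 187.
Competent: bond gives 202 − 22 = 180; no bond gives 187 − 3 = 184. Deviates. ✗
Incompetent: bond gives 202 − 68 = 134; no bond gives 187 − 2 = 185. Deviates. ✗

No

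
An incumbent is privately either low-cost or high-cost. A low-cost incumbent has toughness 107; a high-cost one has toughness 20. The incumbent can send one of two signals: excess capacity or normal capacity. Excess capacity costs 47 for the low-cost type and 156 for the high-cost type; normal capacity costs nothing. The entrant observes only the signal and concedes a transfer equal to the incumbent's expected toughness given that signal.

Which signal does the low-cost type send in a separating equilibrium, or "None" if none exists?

Try low-cost → excess capacity, high-cost → normal capacity:
  If types separate, excess capacity earns payment 107 and normal capacity earns 20.
  Low-cost: excess capacity gives 107 − 47 = 60; normal capacity gives 20 − 0 = 20. No deviation. ✓
  High-cost: normal capacity gives 20 − 0 = 20; excess capacity gives 107 − 156 = -49. No deviation. ✓
Both hold — the low-cost type sends excess capacity.

excess capacity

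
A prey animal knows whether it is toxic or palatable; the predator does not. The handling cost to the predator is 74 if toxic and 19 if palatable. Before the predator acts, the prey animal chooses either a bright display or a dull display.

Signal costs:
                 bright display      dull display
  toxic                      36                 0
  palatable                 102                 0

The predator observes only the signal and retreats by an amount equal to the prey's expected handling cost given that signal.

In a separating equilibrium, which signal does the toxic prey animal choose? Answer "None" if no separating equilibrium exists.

Try toxic → bright display, palatable → dull display:
  Under separation the predator infers type exactly: bright display → toxic (pays 74), dull display → palatable (pays 19).
  Toxic: bright display gives 74 − 36 = 38; dull display gives 19 − 0 = 19. No deviation. ✓
  Palatable: dull display gives 19 − 0 = 19; bright display gives 74 − 102 = -28. No deviation. ✓
Both hold — the toxic type sends bright display.

bright display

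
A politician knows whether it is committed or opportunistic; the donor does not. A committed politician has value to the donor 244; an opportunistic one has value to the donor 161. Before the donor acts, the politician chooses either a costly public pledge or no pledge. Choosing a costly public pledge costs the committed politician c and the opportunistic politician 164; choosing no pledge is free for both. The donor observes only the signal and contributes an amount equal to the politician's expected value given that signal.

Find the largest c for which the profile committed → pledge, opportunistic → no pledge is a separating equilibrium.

83

Under separation: pledge → committed (pays 244); no pledge → opportunistic (pays 161).
Opportunistic: 161 − 0 = 161 ≥ 244 − 164 = 80. Holds regardless of c. ✓
Committed: 244 − c ≥ 161 − 0, so c ≤ 244 − 161 = 83.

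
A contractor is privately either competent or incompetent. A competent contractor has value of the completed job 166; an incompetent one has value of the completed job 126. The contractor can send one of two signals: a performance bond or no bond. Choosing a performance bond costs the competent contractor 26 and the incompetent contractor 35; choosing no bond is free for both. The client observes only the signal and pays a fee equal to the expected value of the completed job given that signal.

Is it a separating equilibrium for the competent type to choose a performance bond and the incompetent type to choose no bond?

Under separation the client infers type exactly: bond → competent (pays 166), no bond → incompetent (pays 126).
Competent: bond gives 166 − 26 = 140; no bond gives 126 − 0 = 126. No deviation. ✓
Incompetent: no bond gives 126 − 0 = 126; bond gives 166 − 35 = 131. Would deviate. ✗

No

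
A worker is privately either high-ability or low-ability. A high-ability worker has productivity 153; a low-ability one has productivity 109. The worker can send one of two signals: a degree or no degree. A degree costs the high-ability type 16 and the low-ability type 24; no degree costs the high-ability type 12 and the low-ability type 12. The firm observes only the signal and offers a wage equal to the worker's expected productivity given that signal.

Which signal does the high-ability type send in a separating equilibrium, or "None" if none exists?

None

Try high-ability → degree, low-ability → no degree:
  If types separate, degree earns payment 153 and no degree earns 109.
  High-ability: degree gives 153 − 16 = 137; no degree gives 109 − 12 = 97. No deviation. ✓
  Low-ability: no degree gives 109 − 12 = 97; degree gives 153 − 24 = 129. Would deviate. ✗
Try high-ability → no degree, low-ability → degree:
  If types separate, no degree earns payment 153 and degree earns 109.
  High-ability: no degree gives 153 − 12 = 141; degree gives 109 − 16 = 93. No deviation. ✓
  Low-ability: degree gives 109 − 24 = 85; no degree gives 153 − 12 = 141. Would deviate. ✗
Neither assignment is incentive-compatible.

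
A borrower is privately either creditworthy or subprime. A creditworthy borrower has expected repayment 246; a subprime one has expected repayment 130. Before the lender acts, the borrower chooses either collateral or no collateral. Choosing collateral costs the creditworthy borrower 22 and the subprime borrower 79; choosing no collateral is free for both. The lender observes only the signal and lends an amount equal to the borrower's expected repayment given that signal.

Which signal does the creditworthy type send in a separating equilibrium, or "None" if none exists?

None

Try creditworthy → collateral, subprime → no collateral:
  Under separation the lender infers type exactly: collateral → creditworthy (pays 246), no collateral → subprime (pays 130).
  Creditworthy: collateral gives 246 − 22 = 224; no collateral gives 130 − 0 = 130. No deviation. ✓
  Subprime: no collateral gives 130 − 0 = 130; collateral gives 246 − 79 = 167. Would deviate. ✗
Try creditworthy → no collateral, subprime → collateral:
  Under separation the lender infers type exactly: no collateral → creditworthy (pays 246), collateral → subprime (pays 130).
  Creditworthy: no collateral gives 246 − 0 = 246; collateral gives 130 − 22 = 108. No deviation. ✓
  Subprime: collateral gives 130 − 79 = 51; no collateral gives 246 − 0 = 246. Would deviate. ✗
Neither assignment is incentive-compatible.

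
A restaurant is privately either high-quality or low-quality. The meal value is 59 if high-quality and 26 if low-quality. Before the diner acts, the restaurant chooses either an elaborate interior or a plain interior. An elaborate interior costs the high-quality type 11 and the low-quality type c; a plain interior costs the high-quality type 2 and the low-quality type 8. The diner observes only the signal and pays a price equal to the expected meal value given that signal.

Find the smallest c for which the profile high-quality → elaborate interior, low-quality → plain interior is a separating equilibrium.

41

Under separation: elaborate interior → high-quality (pays 59); plain interior → low-quality (pays 26).
High-quality: 59 − 11 = 48 ≥ 26 − 2 = 24. Holds regardless of c. ✓
Low-quality: 26 − 8 ≥ 59 − c, so c ≥ 59 − 18 = 41.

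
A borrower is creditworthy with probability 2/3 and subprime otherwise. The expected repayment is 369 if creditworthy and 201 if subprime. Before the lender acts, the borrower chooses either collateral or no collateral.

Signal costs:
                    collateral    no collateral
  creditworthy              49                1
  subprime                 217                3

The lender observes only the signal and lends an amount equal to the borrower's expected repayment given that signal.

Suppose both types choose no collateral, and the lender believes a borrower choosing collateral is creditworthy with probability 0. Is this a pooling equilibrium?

On the equilibrium path (no collateral) the lender holds the prior 2/3 and pays 2/3·369 + 1/3·201 = 313. Off-path (collateral) belief 0 gives 0·369 + 1·201 = 201.
Creditworthy: no collateral gives 313 − 1 = 312; collateral gives 201 − 49 = 152. Stays. ✓
Subprime: no collateral gives 313 − 3 = 310; collateral gives 201 − 217 = -16. Stays. ✓
Beliefs are Bayes-consistent on-path and both types best-respond.

Yes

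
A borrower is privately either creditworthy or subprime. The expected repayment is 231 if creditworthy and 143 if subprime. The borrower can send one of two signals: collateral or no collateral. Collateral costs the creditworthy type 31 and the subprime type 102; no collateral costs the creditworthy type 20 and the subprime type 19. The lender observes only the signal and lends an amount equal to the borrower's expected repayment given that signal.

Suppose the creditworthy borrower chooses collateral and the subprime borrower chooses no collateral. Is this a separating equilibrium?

If types separate, collateral earns payment 231 and no collateral earns 143.
Creditworthy: collateral gives 231 − 31 = 200; no collateral gives 143 − 20 = 123. No deviation. ✓
Subprime: no collateral gives 143 − 19 = 124; collateral gives 231 − 102 = 129. Would deviate. ✗

No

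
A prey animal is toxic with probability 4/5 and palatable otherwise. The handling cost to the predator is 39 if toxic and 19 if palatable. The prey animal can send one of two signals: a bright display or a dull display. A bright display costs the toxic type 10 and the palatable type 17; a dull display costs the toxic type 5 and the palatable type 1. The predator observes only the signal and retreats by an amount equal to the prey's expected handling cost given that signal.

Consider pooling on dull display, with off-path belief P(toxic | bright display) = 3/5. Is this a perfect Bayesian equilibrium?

At the pooled signal (dull display) the predator holds the prior 4/5 and pays 4/5·39 + 1/5·19 = 35. Off-path (bright display) belief 3/5 gives 3/5·39 + 2/5·19 = 31.
Toxic: dull display gives 35 − 5 = 30; bright display gives 31 − 10 = 21. Stays. ✓
Palatable: dull display gives 35 − 1 = 34; bright display gives 31 − 17 = 14. Stays. ✓

Yes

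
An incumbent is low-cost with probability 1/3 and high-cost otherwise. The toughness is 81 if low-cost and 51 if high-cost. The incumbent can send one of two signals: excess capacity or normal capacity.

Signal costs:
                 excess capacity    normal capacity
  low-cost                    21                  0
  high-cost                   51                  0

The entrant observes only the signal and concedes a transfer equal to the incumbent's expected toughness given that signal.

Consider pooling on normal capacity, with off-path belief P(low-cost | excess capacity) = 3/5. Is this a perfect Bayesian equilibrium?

At the pooled signal (normal capacity) the entrant holds the prior 1/3 and pays 1/3·81 + 2/3·51 = 61. Off-path (excess capacity) belief 3/5 gives 3/5·81 + 2/5·51 = 69.
Low-cost: normal capacity gives 61 − 0 = 61; excess capacity gives 69 − 21 = 48. Stays. ✓
High-cost: normal capacity gives 61 − 0 = 61; excess capacity gives 69 − 51 = 18. Stays. ✓

Yes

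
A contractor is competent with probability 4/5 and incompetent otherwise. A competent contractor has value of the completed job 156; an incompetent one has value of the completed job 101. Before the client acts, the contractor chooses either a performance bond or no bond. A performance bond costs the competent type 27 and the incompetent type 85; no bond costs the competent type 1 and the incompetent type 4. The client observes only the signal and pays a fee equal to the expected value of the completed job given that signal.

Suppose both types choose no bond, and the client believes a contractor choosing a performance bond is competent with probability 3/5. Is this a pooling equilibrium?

Yes

At the pooled signal (no bond) the client holds the prior 4/5 and pays 4/5·156 + 1/5·101 = 145. Off-path (bond) belief 3/5 gives 3/5·156 + 2/5·101 = 134.
Competent: no bond gives 145 − 1 = 144; bond gives 134 − 27 = 107. Stays. ✓
Incompetent: no bond gives 145 − 4 = 141; bond gives 134 − 85 = 49. Stays. ✓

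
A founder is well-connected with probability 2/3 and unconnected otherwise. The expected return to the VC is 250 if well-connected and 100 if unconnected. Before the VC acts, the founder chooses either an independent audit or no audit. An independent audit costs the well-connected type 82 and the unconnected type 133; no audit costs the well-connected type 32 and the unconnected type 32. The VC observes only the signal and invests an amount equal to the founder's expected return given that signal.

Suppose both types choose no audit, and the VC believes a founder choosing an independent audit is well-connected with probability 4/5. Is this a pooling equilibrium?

On the equilibrium path (no audit) the VC holds the prior 2/3 and pays 2/3·250 + 1/3·100 = 200. Off-path (audit) belief 4/5 gives 4/5·250 + 1/5·100 = 220.
Well-connected: no audit gives 200 − 32 = 168; audit gives 220 − 82 = 138. Stays. ✓
Unconnected: no audit gives 200 − 32 = 168; audit gives 220 − 133 = 87. Stays. ✓
Beliefs are Bayes-consistent on-path and both types best-respond.

Yes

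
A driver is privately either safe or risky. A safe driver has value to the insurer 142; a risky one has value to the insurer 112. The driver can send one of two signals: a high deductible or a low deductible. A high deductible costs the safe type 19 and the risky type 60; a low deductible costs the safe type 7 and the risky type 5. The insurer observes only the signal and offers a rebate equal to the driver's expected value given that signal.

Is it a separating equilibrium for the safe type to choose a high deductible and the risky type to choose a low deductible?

Under separation the insurer infers type exactly: high deductible → safe (pays 142), low deductible → risky (pays 112).
Safe: high deductible gives 142 − 19 = 123; low deductible gives 112 − 7 = 105. No deviation. ✓
Risky: low deductible gives 112 − 5 = 107; high deductible gives 142 − 60 = 82. No deviation. ✓
Neither type gains from mimicking the other.

Yes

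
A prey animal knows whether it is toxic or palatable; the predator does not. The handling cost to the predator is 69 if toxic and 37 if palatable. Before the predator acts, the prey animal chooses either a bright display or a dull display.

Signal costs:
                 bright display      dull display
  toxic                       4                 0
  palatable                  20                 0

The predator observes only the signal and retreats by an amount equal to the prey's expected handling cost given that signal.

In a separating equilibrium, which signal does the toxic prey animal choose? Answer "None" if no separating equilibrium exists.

None

Try toxic → bright display, palatable → dull display:
  If types separate, bright display earns payment 69 and dull display earns 37.
  Toxic: bright display gives 69 − 4 = 65; dull display gives 37 − 0 = 37. No deviation. ✓
  Palatable: dull display gives 37 − 0 = 37; bright display gives 69 − 20 = 49. Would deviate. ✗
Try toxic → dull display, palatable → bright display:
  If types separate, dull display earns payment 69 and bright display earns 37.
  Toxic: dull display gives 69 − 0 = 69; bright display gives 37 − 4 = 33. No deviation. ✓
  Palatable: bright display gives 37 − 20 = 17; dull display gives 69 − 0 = 69. Would deviate. ✗
Neither assignment is incentive-compatible.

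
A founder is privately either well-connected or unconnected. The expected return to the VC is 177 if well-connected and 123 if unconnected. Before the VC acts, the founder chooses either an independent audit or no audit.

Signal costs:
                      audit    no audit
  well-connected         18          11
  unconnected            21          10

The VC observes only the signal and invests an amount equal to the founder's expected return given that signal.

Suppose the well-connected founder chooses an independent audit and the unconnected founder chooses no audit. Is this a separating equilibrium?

If types separate, audit earns payment 177 and no audit earns 123.
Well-connected: audit gives 177 − 18 = 159; no audit gives 123 − 11 = 112. No deviation. ✓
Unconnected: no audit gives 123 − 10 = 113; audit gives 177 − 21 = 156. Would deviate. ✗

No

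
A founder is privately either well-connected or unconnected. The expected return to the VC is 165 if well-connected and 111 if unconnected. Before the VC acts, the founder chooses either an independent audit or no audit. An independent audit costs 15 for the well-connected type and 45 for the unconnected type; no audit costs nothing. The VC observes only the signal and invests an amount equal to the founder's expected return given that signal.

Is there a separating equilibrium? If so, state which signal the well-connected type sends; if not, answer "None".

None

Try well-connected → audit, unconnected → no audit:
  If types separate, audit earns payment 165 and no audit earns 111.
  Well-connected: audit gives 165 − 15 = 150; no audit gives 111 − 0 = 111. No deviation. ✓
  Unconnected: no audit gives 111 − 0 = 111; audit gives 165 − 45 = 120. Would deviate. ✗
Try well-connected → no audit, unconnected → audit:
  If types separate, no audit earns payment 165 and audit earns 111.
  Well-connected: no audit gives 165 − 0 = 165; audit gives 111 − 15 = 96. No deviation. ✓
  Unconnected: audit gives 111 − 45 = 66; no audit gives 165 − 0 = 165. Would deviate. ✗
Neither assignment is incentive-compatible.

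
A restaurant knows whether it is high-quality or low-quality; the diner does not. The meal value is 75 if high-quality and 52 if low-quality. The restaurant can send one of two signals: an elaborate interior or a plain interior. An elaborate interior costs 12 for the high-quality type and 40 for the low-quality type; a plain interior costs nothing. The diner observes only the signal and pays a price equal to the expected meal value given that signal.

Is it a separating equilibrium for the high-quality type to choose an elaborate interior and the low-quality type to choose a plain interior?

Under separation the diner infers type exactly: elaborate interior → high-quality (pays 75), plain interior → low-quality (pays 52).
High-quality: elaborate interior gives 75 − 12 = 63; plain interior gives 52 − 0 = 52. No deviation. ✓
Low-quality: plain interior gives 52 − 0 = 52; elaborate interior gives 75 − 40 = 35. No deviation. ✓
Both incentive constraints hold.

Yes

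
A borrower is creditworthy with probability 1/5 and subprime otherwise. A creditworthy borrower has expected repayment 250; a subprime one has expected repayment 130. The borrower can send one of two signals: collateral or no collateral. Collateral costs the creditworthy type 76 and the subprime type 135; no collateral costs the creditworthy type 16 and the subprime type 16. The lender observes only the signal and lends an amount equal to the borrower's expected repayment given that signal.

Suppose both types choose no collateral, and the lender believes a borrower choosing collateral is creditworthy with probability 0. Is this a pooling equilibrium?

At the pooled signal (no collateral) the lender holds the prior 1/5 and pays 1/5·250 + 4/5·130 = 154. Off-path (collateral) belief 0 gives 0·250 + 1·130 = 130.
Creditworthy: no collateral gives 154 − 16 = 138; collateral gives 130 − 76 = 54. Stays. ✓
Subprime: no collateral gives 154 − 16 = 138; collateral gives 130 − 135 = -5. Stays. ✓

Yes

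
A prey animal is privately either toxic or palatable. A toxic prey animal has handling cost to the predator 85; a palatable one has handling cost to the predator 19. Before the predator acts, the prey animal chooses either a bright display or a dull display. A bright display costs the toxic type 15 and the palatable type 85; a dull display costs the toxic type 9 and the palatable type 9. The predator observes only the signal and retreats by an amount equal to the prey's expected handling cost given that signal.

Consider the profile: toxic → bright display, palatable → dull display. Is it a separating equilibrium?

Yes

Under separation the predator infers type exactly: bright display → toxic (pays 85), dull display → palatable (pays 19).
Toxic: bright display gives 85 − 15 = 70; dull display gives 19 − 9 = 10. No deviation. ✓
Palatable: dull display gives 19 − 9 = 10; bright display gives 85 − 85 = 0. No deviation. ✓
Both incentive constraints hold.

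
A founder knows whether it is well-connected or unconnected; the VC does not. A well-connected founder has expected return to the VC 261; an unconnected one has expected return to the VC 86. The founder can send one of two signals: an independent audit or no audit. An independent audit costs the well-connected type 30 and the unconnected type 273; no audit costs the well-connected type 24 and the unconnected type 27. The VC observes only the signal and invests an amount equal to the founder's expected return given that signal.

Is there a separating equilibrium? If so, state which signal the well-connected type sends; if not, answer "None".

Try well-connected → audit, unconnected → no audit:
  If types separate, audit earns payment 261 and no audit earns 86.
  Well-connected: audit gives 261 − 30 = 231; no audit gives 86 − 24 = 62. No deviation. ✓
  Unconnected: no audit gives 86 − 27 = 59; audit gives 261 − 273 = -12. No deviation. ✓
Both hold — the well-connected type sends audit.

audit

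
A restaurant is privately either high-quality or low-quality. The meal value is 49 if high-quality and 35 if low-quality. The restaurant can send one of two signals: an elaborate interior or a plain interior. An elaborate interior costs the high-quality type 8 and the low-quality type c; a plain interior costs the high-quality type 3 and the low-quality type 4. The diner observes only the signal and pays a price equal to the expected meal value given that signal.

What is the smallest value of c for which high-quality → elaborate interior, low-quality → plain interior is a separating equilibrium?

Under separation: elaborate interior → high-quality (pays 49); plain interior → low-quality (pays 35).
High-quality: 49 − 8 = 41 ≥ 35 − 3 = 32. Holds regardless of c. ✓
Low-quality: 35 − 4 ≥ 49 − c, so c ≥ 49 − 31 = 18.

18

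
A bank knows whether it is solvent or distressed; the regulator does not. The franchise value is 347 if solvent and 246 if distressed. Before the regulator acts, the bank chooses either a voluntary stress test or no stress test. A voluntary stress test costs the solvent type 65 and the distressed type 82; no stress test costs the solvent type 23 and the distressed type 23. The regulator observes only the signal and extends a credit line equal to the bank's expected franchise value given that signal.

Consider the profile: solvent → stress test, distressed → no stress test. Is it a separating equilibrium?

If types separate, stress test earns payment 347 and no stress test earns 246.
Solvent: stress test gives 347 − 65 = 282; no stress test gives 246 − 23 = 223. No deviation. ✓
Distressed: no stress test gives 246 − 23 = 223; stress test gives 347 − 82 = 265. Would deviate. ✗

No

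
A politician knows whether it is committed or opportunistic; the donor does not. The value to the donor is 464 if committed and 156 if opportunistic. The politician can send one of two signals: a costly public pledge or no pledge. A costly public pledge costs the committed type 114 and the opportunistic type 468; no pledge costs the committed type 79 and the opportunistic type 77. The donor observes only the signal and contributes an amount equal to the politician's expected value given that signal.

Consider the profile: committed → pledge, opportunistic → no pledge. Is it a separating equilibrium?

Yes

If types separate, pledge earns payment 464 and no pledge earns 156.
Committed: pledge gives 464 − 114 = 350; no pledge gives 156 − 79 = 77. No deviation. ✓
Opportunistic: no pledge gives 156 − 77 = 79; pledge gives 464 − 468 = -4. No deviation. ✓
Both incentive constraints hold.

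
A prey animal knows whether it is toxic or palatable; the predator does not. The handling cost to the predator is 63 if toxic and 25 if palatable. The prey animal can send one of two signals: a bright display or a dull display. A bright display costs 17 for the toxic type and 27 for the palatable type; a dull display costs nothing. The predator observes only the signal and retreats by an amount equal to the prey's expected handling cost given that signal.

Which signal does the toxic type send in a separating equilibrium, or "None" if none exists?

Try toxic → bright display, palatable → dull display:
  If types separate, bright display earns payment 63 and dull display earns 25.
  Toxic: bright display gives 63 − 17 = 46; dull display gives 25 − 0 = 25. No deviation. ✓
  Palatable: dull display gives 25 − 0 = 25; bright display gives 63 − 27 = 36. Would deviate. ✗
Try toxic → dull display, palatable → bright display:
  If types separate, dull display earns payment 63 and bright display earns 25.
  Toxic: dull display gives 63 − 0 = 63; bright display gives 25 − 17 = 8. No deviation. ✓
  Palatable: bright display gives 25 − 27 = -2; dull display gives 63 − 0 = 63. Would deviate. ✗
Neither assignment is incentive-compatible.

None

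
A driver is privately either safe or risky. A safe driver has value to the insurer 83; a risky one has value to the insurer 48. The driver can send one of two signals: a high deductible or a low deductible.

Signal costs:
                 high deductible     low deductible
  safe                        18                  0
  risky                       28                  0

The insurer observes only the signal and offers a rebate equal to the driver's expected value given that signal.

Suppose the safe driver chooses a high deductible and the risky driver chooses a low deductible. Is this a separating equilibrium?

No

If types separate, high deductible earns payment 83 and low deductible earns 48.
Safe: high deductible gives 83 − 18 = 65; low deductible gives 48 − 0 = 48. No deviation. ✓
Risky: low deductible gives 48 − 0 = 48; high deductible gives 83 − 28 = 55. Would deviate. ✗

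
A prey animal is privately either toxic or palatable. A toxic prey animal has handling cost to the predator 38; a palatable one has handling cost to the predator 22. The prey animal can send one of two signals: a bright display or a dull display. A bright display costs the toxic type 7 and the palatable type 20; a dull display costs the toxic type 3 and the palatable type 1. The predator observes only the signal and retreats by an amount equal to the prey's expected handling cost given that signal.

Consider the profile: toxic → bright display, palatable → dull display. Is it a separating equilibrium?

If types separate, bright display earns payment 38 and dull display earns 22.
Toxic: bright display gives 38 − 7 = 31; dull display gives 22 − 3 = 19. No deviation. ✓
Palatable: dull display gives 22 − 1 = 21; bright display gives 38 − 20 = 18. No deviation. ✓
Both incentive constraints hold.

Yes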